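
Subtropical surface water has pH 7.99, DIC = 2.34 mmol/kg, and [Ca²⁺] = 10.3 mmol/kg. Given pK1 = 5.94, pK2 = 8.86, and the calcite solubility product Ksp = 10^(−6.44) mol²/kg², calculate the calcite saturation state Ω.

Ω = 7.83

α₂ = 1 / (1 + [H⁺]/K2 + [H⁺]²/(K1K2)) = 1 / (1 + 10^+0.87 + 10^-1.18)
   = 1 / (1 + 7.4131 + 0.066069) = 1/8.4792 = 0.1179
[CO3²⁻] = α₂ × DIC = 0.1179 × 2.34 = 0.2760 mmol/kg
Ksp = 10^(−6.44) = 3.631×10^-7
Ω = [Ca²⁺][CO3²⁻]/Ksp = (10.3×10^-3)(2.760×10^-4) / 3.631×10^-7 = 7.83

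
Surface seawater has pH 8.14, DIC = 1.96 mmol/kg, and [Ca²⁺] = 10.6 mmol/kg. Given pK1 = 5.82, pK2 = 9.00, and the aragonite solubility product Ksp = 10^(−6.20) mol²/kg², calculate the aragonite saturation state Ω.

α₂ = 1 / (1 + [H⁺]/K2 + [H⁺]²/(K1K2)) = 1 / (1 + 10^+0.86 + 10^-1.46)
   = 1 / (1 + 7.2444 + 0.034674) = 1/8.2790 = 0.1208
[CO3²⁻] = α₂ × DIC = 0.1208 × 1.96 = 0.2367 mmol/kg
Ksp = 10^(−6.20) = 6.310×10^-7
Ω = [Ca²⁺][CO3²⁻]/Ksp = (10.6×10^-3)(2.367×10^-4) / 6.310×10^-7 = 3.98

Ω = 3.98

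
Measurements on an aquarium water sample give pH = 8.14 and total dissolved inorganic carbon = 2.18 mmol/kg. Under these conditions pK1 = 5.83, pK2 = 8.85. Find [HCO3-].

[HCO3⁻] = 1.82 mmol/kg

α₁ = 1 / (1 + [H⁺]/K1 + K2/[H⁺]) = 1 / (1 + 10^-2.31 + 10^-0.71)
   = 1 / (1 + 0.0048978 + 0.19498) = 1/1.1999 = 0.8334
[HCO3⁻] = α₁ × DIC = 0.8334 × 2.18 = 1.82 mmol/kg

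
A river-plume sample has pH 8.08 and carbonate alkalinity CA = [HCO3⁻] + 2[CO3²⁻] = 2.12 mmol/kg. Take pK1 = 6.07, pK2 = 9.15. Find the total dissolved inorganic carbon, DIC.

CA = [HCO3⁻] + 2[CO3²⁻] = (α₁ + 2α₂)·DIC
At pH 8.08: [H⁺]/K1 = 10^-2.01 = 0.0097724, K2/[H⁺] = 10^-1.07 = 0.085114
α₁ = 1/(1 + 0.0097724 + 0.085114) = 1/1.0949 = 0.9133; α₂ = α₁·K2/[H⁺] = 0.07774
α₁ + 2α₂ = 1.0688
DIC = CA / (α₁ + 2α₂) = 2.12 / 1.0688 = 1.98 mmol/kg

DIC = 1.98 mmol/kg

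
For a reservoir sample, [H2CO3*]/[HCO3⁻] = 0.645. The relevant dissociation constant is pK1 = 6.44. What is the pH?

pH = 6.63

From K1 = [H⁺][HCO3⁻]/[H2CO3*]:  pH = pK1 − log₁₀([H2CO3*]/[HCO3⁻])
log₁₀(0.645) = -0.190
pH = 6.44 − (-0.190) = 6.63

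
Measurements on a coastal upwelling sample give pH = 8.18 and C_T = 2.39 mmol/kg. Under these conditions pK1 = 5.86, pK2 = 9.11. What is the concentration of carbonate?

α₂ = 1 / (1 + [H⁺]/K2 + [H⁺]²/(K1K2)) = 1 / (1 + 10^+0.93 + 10^-1.39)
   = 1 / (1 + 8.5114 + 0.040738) = 1/9.5521 = 0.1047
[CO3²⁻] = α₂ × DIC = 0.1047 × 2.39 = 0.250 mmol/kg

[CO3²⁻] = 0.250 mmol/kg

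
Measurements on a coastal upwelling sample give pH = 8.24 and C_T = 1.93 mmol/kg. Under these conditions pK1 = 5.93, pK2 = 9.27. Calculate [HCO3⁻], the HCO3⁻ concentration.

[HCO3⁻] = 1.76 mmol/kg

α₁ = 1 / (1 + [H⁺]/K1 + K2/[H⁺]) = 1 / (1 + 10^-2.31 + 10^-1.03)
   = 1 / (1 + 0.0048978 + 0.093325) = 1/1.0982 = 0.9106
[HCO3⁻] = α₁ × DIC = 0.9106 × 1.93 = 1.76 mmol/kg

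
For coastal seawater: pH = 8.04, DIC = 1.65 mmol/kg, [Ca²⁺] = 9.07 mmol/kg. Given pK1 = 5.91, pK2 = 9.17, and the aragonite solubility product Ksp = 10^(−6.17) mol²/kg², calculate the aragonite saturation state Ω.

α₂ = 1 / (1 + [H⁺]/K2 + [H⁺]²/(K1K2)) = 1 / (1 + 10^+1.13 + 10^-1.00)
   = 1 / (1 + 13.490 + 0.10000) = 1/14.590 = 0.06854
[CO3²⁻] = α₂ × DIC = 0.06854 × 1.65 = 0.1131 mmol/kg
Ksp = 10^(−6.17) = 6.761×10^-7
Ω = [Ca²⁺][CO3²⁻]/Ksp = (9.07×10^-3)(1.131×10^-4) / 6.761×10^-7 = 1.52

Ω = 1.52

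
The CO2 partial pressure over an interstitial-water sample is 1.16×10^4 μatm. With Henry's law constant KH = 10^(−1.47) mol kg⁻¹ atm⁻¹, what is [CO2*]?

KH = 10^(−1.47) = 3.388×10^-2 mol kg⁻¹ atm⁻¹
[CO2*] = KH · pCO2 = 3.388×10^-2 × 1.16×10^4×10^-6 atm = 3.93×10^-4 mol/kg

[CO2*] = 393 μmol/kg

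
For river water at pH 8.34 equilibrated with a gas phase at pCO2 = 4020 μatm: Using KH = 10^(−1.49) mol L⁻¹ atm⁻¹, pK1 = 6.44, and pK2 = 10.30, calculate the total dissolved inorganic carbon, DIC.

[CO2*] = KH · pCO2 = 10^(−1.49) × 4020×10^-6 = 1.301×10^-4 mol/L
α₀ = 1/(1 + K1/[H⁺] + K1K2/[H⁺]²) = 1/(1 + 10^+1.90 + 10^-0.06) = 0.01230
DIC = [CO2*]/α₀ = 1.301×10^-4 / 0.01230 = 10.6 mmol/L

DIC = 10.6 mmol/L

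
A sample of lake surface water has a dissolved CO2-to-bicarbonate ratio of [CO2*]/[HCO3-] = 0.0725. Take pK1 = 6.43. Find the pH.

From K1 = [H⁺][HCO3-]/[CO2*]:  pH = pK1 − log₁₀([CO2*]/[HCO3-])
log₁₀(0.0725) = -1.140
pH = 6.43 − (-1.140) = 7.57

pH = 7.57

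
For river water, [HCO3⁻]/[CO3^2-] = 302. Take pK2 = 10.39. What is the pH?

pH = 7.91

From K2 = [H⁺][CO3^2-]/[HCO3⁻]:  pH = pK2 − log₁₀([HCO3⁻]/[CO3^2-])
log₁₀(302) = +2.480
pH = 10.39 − (+2.480) = 7.91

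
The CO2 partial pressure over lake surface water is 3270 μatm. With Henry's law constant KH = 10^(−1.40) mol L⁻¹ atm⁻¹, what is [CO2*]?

[CO2*] = 130 μmol/L

KH = 10^(−1.40) = 3.981×10^-2 mol L⁻¹ atm⁻¹
[CO2*] = KH · pCO2 = 3.981×10^-2 × 3270×10^-6 atm = 1.30×10^-4 mol/L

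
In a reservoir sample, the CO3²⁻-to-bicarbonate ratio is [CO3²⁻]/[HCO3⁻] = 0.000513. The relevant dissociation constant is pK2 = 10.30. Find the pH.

pH = 7.01

From K2 = [H⁺][CO3²⁻]/[HCO3⁻]:  pH = pK2 + log₁₀([CO3²⁻]/[HCO3⁻])
log₁₀(0.000513) = -3.290
pH = 10.30 + (-3.290) = 7.01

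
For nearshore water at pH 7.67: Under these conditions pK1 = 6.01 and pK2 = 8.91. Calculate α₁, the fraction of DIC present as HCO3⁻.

α₁ = 1 / (1 + [H⁺]/K1 + K2/[H⁺]) = 1 / (1 + 10^-1.66 + 10^-1.24)
   = 1 / (1 + 0.021878 + 0.057544) = 1/1.0794 = 0.9264

α₁ = 0.926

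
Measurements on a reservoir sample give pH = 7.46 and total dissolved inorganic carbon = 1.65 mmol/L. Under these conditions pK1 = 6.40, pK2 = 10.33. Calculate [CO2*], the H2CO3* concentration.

[CO2*] = 0.132 mmol/L

α₀ = 1 / (1 + K1/[H⁺] + K1K2/[H⁺]²) = 1 / (1 + 10^+1.06 + 10^-1.81)
   = 1 / (1 + 11.482 + 0.015488) = 1/12.497 = 0.08002
[CO2*] = α₀ × DIC = 0.08002 × 1.65 = 0.132 mmol/L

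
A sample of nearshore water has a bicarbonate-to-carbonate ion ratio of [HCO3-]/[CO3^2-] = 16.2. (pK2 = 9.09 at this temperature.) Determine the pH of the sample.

From K2 = [H⁺][CO3^2-]/[HCO3-]:  pH = pK2 − log₁₀([HCO3-]/[CO3^2-])
log₁₀(16.2) = +1.210
pH = 9.09 − (+1.210) = 7.88

pH = 7.88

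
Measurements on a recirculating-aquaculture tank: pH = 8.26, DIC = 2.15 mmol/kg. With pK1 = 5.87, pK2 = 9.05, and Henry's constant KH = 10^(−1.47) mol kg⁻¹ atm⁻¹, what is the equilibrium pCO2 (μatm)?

α₀ = 1 / (1 + K1/[H⁺] + K1K2/[H⁺]²) = 1 / (1 + 10^+2.39 + 10^+1.60)
   = 1 / (1 + 245.47 + 39.811) = 1/286.28 = 0.003493
[CO2*] = α₀ × DIC = 0.003493 × 2.15 = 0.007510 mmol/kg = 7.510 μmol/kg
pCO2 = [CO2*]/KH = 7.510×10^-6 / 3.388×10^-2 = 222 μatm

pCO2 = 222 μatm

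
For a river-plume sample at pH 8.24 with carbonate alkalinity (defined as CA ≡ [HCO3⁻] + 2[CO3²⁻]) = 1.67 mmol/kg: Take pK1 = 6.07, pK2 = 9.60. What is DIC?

CA = [HCO3⁻] + 2[CO3²⁻] = (α₁ + 2α₂)·DIC
At pH 8.24: [H⁺]/K1 = 10^-2.17 = 0.0067608, K2/[H⁺] = 10^-1.36 = 0.043652
α₁ = 1/(1 + 0.0067608 + 0.043652) = 1/1.0504 = 0.9520; α₂ = α₁·K2/[H⁺] = 0.04156
α₁ + 2α₂ = 1.0351
DIC = CA / (α₁ + 2α₂) = 1.67 / 1.0351 = 1.61 mmol/kg

DIC = 1.61 mmol/kg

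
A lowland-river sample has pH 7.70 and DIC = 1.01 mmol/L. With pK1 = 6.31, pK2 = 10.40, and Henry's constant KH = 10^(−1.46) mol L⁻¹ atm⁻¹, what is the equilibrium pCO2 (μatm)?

pCO2 = 1140 μatm

α₀ = 1 / (1 + K1/[H⁺] + K1K2/[H⁺]²) = 1 / (1 + 10^+1.39 + 10^-1.31)
   = 1 / (1 + 24.547 + 0.048978) = 1/25.596 = 0.03907
[CO2*] = α₀ × DIC = 0.03907 × 1.01 = 0.03946 mmol/L
pCO2 = [CO2*]/KH = 3.946×10^-5 / 3.467×10^-2 = 1140 μatm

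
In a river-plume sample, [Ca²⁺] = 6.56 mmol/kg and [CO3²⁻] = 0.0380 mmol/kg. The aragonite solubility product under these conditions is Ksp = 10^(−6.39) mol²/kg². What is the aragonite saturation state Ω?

Ksp = 10^(−6.39) = 4.074×10^-7
Ω = [Ca²⁺][CO3²⁻]/Ksp = (6.56×10^-3)(0.0380×10^-3) / 4.074×10^-7 = 0.612

Ω = 0.612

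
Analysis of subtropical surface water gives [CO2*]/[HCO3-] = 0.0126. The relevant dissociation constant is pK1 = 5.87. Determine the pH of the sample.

From K1 = [H⁺][HCO3-]/[CO2*]:  pH = pK1 − log₁₀([CO2*]/[HCO3-])
log₁₀(0.0126) = -1.900
pH = 5.87 − (-1.900) = 7.77

pH = 7.77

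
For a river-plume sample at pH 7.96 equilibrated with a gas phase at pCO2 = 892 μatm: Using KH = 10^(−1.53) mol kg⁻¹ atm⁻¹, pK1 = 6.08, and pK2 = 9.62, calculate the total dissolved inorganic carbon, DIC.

DIC = 2.07 mmol/kg

[CO2*] = KH · pCO2 = 10^(−1.53) × 892×10^-6 = 2.632×10^-5 mol/kg
α₀ = 1/(1 + K1/[H⁺] + K1K2/[H⁺]²) = 1/(1 + 10^+1.88 + 10^+0.22) = 0.01274
DIC = [CO2*]/α₀ = 2.632×10^-5 / 0.01274 = 2.07 mmol/kg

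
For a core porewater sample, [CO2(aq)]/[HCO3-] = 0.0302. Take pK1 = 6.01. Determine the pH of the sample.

pH = 7.53

From K1 = [H⁺][HCO3-]/[CO2(aq)]:  pH = pK1 − log₁₀([CO2(aq)]/[HCO3-])
log₁₀(0.0302) = -1.520
pH = 6.01 − (-1.520) = 7.53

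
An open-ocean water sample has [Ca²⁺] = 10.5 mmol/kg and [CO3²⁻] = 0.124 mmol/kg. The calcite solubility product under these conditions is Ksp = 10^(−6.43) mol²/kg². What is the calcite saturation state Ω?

Ω = 3.50

Ksp = 10^(−6.43) = 3.715×10^-7
Ω = [Ca²⁺][CO3²⁻]/Ksp = (10.5×10^-3)(0.124×10^-3) / 3.715×10^-7 = 3.50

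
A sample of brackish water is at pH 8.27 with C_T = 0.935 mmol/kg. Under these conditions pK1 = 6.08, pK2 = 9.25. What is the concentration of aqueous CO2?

α₀ = 1 / (1 + K1/[H⁺] + K1K2/[H⁺]²) = 1 / (1 + 10^+2.19 + 10^+1.21)
   = 1 / (1 + 154.88 + 16.218) = 1/172.10 = 0.005811
[CO2*] = α₀ × DIC = 0.005811 × 0.935 = 0.00543 mmol/kg = 5.43 μmol/kg

[CO2*] = 5.43 μmol/kg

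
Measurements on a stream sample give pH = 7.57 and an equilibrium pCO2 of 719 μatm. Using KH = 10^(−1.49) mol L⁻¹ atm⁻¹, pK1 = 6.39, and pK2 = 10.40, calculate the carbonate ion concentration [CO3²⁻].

[CO3²⁻] = 0.521 μmol/L

[CO2*] = KH · pCO2 = 10^(−1.49) × 719×10^-6 = 2.327×10^-5 mol/L
α₀ = 1/(1 + K1/[H⁺] + K1K2/[H⁺]²) = 1/(1 + 10^+1.18 + 10^-1.65) = 0.06189
DIC = [CO2*]/α₀ = 2.327×10^-5 / 0.06189 = 0.3759 mmol/L
[CO3²⁻] = α₂·DIC; α₂ = 0.001386, so [CO3²⁻] = 0.001386 × 0.3759 = 0.000521 mmol/L = 0.521 μmol/L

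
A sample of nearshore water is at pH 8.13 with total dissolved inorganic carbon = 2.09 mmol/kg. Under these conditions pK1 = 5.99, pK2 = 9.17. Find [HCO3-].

[HCO3⁻] = 1.90 mmol/kg

α₁ = 1 / (1 + [H⁺]/K1 + K2/[H⁺]) = 1 / (1 + 10^-2.14 + 10^-1.04)
   = 1 / (1 + 0.0072444 + 0.091201) = 1/1.0984 = 0.9104
[HCO3⁻] = α₁ × DIC = 0.9104 × 2.09 = 1.90 mmol/kg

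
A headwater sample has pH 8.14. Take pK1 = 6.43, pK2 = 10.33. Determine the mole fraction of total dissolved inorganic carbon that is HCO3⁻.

α₁ = 0.975

α₁ = 1 / (1 + [H⁺]/K1 + K2/[H⁺]) = 1 / (1 + 10^-1.71 + 10^-2.19)
   = 1 / (1 + 0.019498 + 0.0064565) = 1/1.0260 = 0.9747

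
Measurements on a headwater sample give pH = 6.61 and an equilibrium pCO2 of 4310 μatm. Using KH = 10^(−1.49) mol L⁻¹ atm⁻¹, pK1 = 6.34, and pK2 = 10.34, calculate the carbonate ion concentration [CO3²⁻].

[CO2*] = KH · pCO2 = 10^(−1.49) × 4310×10^-6 = 1.395×10^-4 mol/L
α₀ = 1/(1 + K1/[H⁺] + K1K2/[H⁺]²) = 1/(1 + 10^+0.27 + 10^-3.46) = 0.3494
DIC = [CO2*]/α₀ = 1.395×10^-4 / 0.3494 = 0.3992 mmol/L
[CO3²⁻] = α₂·DIC; α₂ = 0.0001211, so [CO3²⁻] = 0.0001211 × 0.3992 = 4.84×10^-5 mmol/L = 0.0484 μmol/L

[CO3²⁻] = 0.0484 μmol/L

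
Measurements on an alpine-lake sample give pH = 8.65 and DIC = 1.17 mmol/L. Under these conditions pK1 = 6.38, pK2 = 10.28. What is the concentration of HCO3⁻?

[HCO3⁻] = 1.14 mmol/L

α₁ = 1 / (1 + [H⁺]/K1 + K2/[H⁺]) = 1 / (1 + 10^-2.27 + 10^-1.63)
   = 1 / (1 + 0.0053703 + 0.023442) = 1/1.0288 = 0.9720
[HCO3⁻] = α₁ × DIC = 0.9720 × 1.17 = 1.14 mmol/L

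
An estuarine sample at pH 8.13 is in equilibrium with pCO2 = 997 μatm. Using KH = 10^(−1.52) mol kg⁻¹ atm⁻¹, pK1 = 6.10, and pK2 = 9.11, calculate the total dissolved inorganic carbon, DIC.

[CO2*] = KH · pCO2 = 10^(−1.52) × 997×10^-6 = 3.011×10^-5 mol/kg
α₀ = 1/(1 + K1/[H⁺] + K1K2/[H⁺]²) = 1/(1 + 10^+2.03 + 10^+1.05) = 0.008377
DIC = [CO2*]/α₀ = 3.011×10^-5 / 0.008377 = 3.59 mmol/kg

DIC = 3.59 mmol/kg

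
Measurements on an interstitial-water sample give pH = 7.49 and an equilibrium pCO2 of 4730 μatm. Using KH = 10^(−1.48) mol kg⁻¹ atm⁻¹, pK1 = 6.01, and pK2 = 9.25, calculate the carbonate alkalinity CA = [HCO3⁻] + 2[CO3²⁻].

CA = 4.89 mmol/kg

[CO2*] = KH · pCO2 = 10^(−1.48) × 4730×10^-6 = 1.566×10^-4 mol/kg
α₀ = 1/(1 + K1/[H⁺] + K1K2/[H⁺]²) = 1/(1 + 10^+1.48 + 10^-0.28) = 0.03152
DIC = [CO2*]/α₀ = 1.566×10^-4 / 0.03152 = 4.969 mmol/kg
CA = (α₁ + 2α₂)·DIC = (0.9519 + 2×0.01654) × 4.969 = 4.89 mmol/kg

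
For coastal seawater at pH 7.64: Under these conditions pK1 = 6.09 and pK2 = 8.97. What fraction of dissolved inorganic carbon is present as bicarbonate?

α₁ = 0.930

α₁ = 1 / (1 + [H⁺]/K1 + K2/[H⁺]) = 1 / (1 + 10^-1.55 + 10^-1.33)
   = 1 / (1 + 0.028184 + 0.046774) = 1/1.0750 = 0.9303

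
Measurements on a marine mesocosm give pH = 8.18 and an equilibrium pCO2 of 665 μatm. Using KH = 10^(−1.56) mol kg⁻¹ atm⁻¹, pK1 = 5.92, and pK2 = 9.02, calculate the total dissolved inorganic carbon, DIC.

[CO2*] = KH · pCO2 = 10^(−1.56) × 665×10^-6 = 1.832×10^-5 mol/kg
α₀ = 1/(1 + K1/[H⁺] + K1K2/[H⁺]²) = 1/(1 + 10^+2.26 + 10^+1.42) = 0.004778
DIC = [CO2*]/α₀ = 1.832×10^-5 / 0.004778 = 3.83 mmol/kg

DIC = 3.83 mmol/kg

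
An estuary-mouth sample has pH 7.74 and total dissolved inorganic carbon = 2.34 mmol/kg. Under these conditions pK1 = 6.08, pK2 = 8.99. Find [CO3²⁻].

α₂ = 1 / (1 + [H⁺]/K2 + [H⁺]²/(K1K2)) = 1 / (1 + 10^+1.25 + 10^-0.41)
   = 1 / (1 + 17.783 + 0.38905) = 1/19.172 = 0.05216
[CO3²⁻] = α₂ × DIC = 0.05216 × 2.34 = 0.122 mmol/kg

[CO3²⁻] = 0.122 mmol/kg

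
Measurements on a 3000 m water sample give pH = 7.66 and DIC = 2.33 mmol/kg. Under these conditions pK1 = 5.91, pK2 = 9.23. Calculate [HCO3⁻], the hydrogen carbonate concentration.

α₁ = 1 / (1 + [H⁺]/K1 + K2/[H⁺]) = 1 / (1 + 10^-1.75 + 10^-1.57)
   = 1 / (1 + 0.017783 + 0.026915) = 1/1.0447 = 0.9572
[HCO3⁻] = α₁ × DIC = 0.9572 × 2.33 = 2.23 mmol/kg

[HCO3⁻] = 2.23 mmol/kg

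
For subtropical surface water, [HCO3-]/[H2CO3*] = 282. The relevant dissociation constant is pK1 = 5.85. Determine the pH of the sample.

pH = 8.30

From K1 = [H⁺][HCO3-]/[H2CO3*]:  pH = pK1 + log₁₀([HCO3-]/[H2CO3*])
log₁₀(282) = +2.450
pH = 5.85 + (+2.450) = 8.30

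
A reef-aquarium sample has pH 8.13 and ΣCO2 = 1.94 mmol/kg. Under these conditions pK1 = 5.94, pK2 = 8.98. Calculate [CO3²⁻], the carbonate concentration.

[CO3²⁻] = 0.239 mmol/kg

α₂ = 1 / (1 + [H⁺]/K2 + [H⁺]²/(K1K2)) = 1 / (1 + 10^+0.85 + 10^-1.34)
   = 1 / (1 + 7.0795 + 0.045709) = 1/8.1252 = 0.1231
[CO3²⁻] = α₂ × DIC = 0.1231 × 1.94 = 0.239 mmol/kg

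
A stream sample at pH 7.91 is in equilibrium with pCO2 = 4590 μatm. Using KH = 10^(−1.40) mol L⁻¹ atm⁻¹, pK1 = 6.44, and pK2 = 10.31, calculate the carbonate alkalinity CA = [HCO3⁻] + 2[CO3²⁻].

[CO2*] = KH · pCO2 = 10^(−1.40) × 4590×10^-6 = 1.827×10^-4 mol/L
α₀ = 1/(1 + K1/[H⁺] + K1K2/[H⁺]²) = 1/(1 + 10^+1.47 + 10^-0.93) = 0.03265
DIC = [CO2*]/α₀ = 1.827×10^-4 / 0.03265 = 5.597 mmol/L
CA = (α₁ + 2α₂)·DIC = (0.9635 + 2×0.003836) × 5.597 = 5.44 mmol/L

CA = 5.44 mmol/L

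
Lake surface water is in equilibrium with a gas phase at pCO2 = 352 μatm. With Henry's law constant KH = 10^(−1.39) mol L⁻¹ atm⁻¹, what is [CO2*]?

[CO2*] = 14.3 μmol/L

KH = 10^(−1.39) = 4.074×10^-2 mol L⁻¹ atm⁻¹
[CO2*] = KH · pCO2 = 4.074×10^-2 × 352×10^-6 atm = 1.43×10^-5 mol/L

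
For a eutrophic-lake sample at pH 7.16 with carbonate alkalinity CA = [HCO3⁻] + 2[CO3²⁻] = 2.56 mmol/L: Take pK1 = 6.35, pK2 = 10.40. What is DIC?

DIC = 2.95 mmol/L

CA = [HCO3⁻] + 2[CO3²⁻] = (α₁ + 2α₂)·DIC
At pH 7.16: [H⁺]/K1 = 10^-0.81 = 0.15488, K2/[H⁺] = 10^-3.24 = 0.00057544
α₁ = 1/(1 + 0.15488 + 0.00057544) = 1/1.1555 = 0.8655; α₂ = α₁·K2/[H⁺] = 0.0004980
α₁ + 2α₂ = 0.8665
DIC = CA / (α₁ + 2α₂) = 2.56 / 0.8665 = 2.95 mmol/L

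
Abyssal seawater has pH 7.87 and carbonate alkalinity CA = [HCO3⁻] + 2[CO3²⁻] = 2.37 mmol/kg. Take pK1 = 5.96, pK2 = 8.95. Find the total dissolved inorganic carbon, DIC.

CA = [HCO3⁻] + 2[CO3²⁻] = (α₁ + 2α₂)·DIC
At pH 7.87: [H⁺]/K1 = 10^-1.91 = 0.012303, K2/[H⁺] = 10^-1.08 = 0.083176
α₁ = 1/(1 + 0.012303 + 0.083176) = 1/1.0955 = 0.9128; α₂ = α₁·K2/[H⁺] = 0.07593
α₁ + 2α₂ = 1.0647
DIC = CA / (α₁ + 2α₂) = 2.37 / 1.0647 = 2.23 mmol/kg

DIC = 2.23 mmol/kg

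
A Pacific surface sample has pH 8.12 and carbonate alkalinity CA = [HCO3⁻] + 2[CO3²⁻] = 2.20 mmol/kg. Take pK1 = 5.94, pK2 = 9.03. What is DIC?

CA = [HCO3⁻] + 2[CO3²⁻] = (α₁ + 2α₂)·DIC
At pH 8.12: [H⁺]/K1 = 10^-2.18 = 0.0066069, K2/[H⁺] = 10^-0.91 = 0.12303
α₁ = 1/(1 + 0.0066069 + 0.12303) = 1/1.1296 = 0.8852; α₂ = α₁·K2/[H⁺] = 0.1089
α₁ + 2α₂ = 1.1031
DIC = CA / (α₁ + 2α₂) = 2.20 / 1.1031 = 1.99 mmol/kg

DIC = 1.99 mmol/kg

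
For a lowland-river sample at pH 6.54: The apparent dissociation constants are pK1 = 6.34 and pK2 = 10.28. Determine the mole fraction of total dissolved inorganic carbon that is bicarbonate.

α₁ = 0.613

α₁ = 1 / (1 + [H⁺]/K1 + K2/[H⁺]) = 1 / (1 + 10^-0.20 + 10^-3.74)
   = 1 / (1 + 0.63096 + 0.00018197) = 1/1.6311 = 0.6131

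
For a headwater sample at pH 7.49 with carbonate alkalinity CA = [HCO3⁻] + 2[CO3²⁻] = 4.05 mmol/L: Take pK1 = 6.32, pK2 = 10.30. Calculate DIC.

CA = [HCO3⁻] + 2[CO3²⁻] = (α₁ + 2α₂)·DIC
At pH 7.49: [H⁺]/K1 = 10^-1.17 = 0.067608, K2/[H⁺] = 10^-2.81 = 0.0015488
α₁ = 1/(1 + 0.067608 + 0.0015488) = 1/1.0692 = 0.9353; α₂ = α₁·K2/[H⁺] = 0.001449
α₁ + 2α₂ = 0.9382
DIC = CA / (α₁ + 2α₂) = 4.05 / 0.9382 = 4.32 mmol/L

DIC = 4.32 mmol/L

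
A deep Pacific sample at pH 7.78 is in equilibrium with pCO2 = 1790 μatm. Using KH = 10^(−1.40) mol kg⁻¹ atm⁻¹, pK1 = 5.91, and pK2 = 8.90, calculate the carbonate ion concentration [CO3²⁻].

[CO2*] = KH · pCO2 = 10^(−1.40) × 1790×10^-6 = 7.126×10^-5 mol/kg
α₀ = 1/(1 + K1/[H⁺] + K1K2/[H⁺]²) = 1/(1 + 10^+1.87 + 10^+0.75) = 0.01238
DIC = [CO2*]/α₀ = 7.126×10^-5 / 0.01238 = 5.755 mmol/kg
[CO3²⁻] = α₂·DIC; α₂ = 0.06964, so [CO3²⁻] = 0.06964 × 5.755 = 0.401 mmol/kg

[CO3²⁻] = 0.401 mmol/kg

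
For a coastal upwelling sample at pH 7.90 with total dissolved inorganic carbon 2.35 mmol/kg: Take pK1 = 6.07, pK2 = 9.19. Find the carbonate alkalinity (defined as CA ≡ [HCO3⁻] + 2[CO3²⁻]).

CA = 2.43 mmol/kg

CA = [HCO3⁻] + 2[CO3²⁻] = (α₁ + 2α₂)·DIC
At pH 7.90: [H⁺]/K1 = 10^-1.83 = 0.014791, K2/[H⁺] = 10^-1.29 = 0.051286
α₁ = 1/(1 + 0.014791 + 0.051286) = 1/1.0661 = 0.9380; α₂ = α₁·K2/[H⁺] = 0.04811
α₁ + 2α₂ = 1.0342
CA = 1.0342 × 2.35 = 2.43 mmol/kg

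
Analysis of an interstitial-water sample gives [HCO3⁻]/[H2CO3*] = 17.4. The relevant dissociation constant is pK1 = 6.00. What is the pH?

From K1 = [H⁺][HCO3⁻]/[H2CO3*]:  pH = pK1 + log₁₀([HCO3⁻]/[H2CO3*])
log₁₀(17.4) = +1.241
pH = 6.00 + (+1.241) = 7.24

pH = 7.24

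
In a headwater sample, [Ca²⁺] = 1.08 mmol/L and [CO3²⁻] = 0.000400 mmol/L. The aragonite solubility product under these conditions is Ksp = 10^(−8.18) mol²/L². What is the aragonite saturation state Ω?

Ω = 0.0654

Ksp = 10^(−8.18) = 6.607×10^-9
Ω = [Ca²⁺][CO3²⁻]/Ksp = (1.08×10^-3)(0.000400×10^-3) / 6.607×10^-9 = 0.0654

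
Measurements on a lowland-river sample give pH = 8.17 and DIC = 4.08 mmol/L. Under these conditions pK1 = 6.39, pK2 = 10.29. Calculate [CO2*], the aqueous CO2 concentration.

α₀ = 1 / (1 + K1/[H⁺] + K1K2/[H⁺]²) = 1 / (1 + 10^+1.78 + 10^-0.34)
   = 1 / (1 + 60.256 + 0.45709) = 1/61.713 = 0.01620
[CO2*] = α₀ × DIC = 0.01620 × 4.08 = 0.0661 mmol/L

[CO2*] = 0.0661 mmol/L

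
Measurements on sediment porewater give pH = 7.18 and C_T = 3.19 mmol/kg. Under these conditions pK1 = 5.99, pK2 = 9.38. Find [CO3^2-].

α₂ = 1 / (1 + [H⁺]/K2 + [H⁺]²/(K1K2)) = 1 / (1 + 10^+2.20 + 10^+1.01)
   = 1 / (1 + 158.49 + 10.233) = 1/169.72 = 0.005892
[CO3²⁻] = α₂ × DIC = 0.005892 × 3.19 = 0.0188 mmol/kg = 18.8 μmol/kg

[CO3²⁻] = 18.8 μmol/kg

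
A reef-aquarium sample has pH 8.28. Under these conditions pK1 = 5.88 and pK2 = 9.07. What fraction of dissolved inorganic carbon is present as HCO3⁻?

α₁ = 0.858

α₁ = 1 / (1 + [H⁺]/K1 + K2/[H⁺]) = 1 / (1 + 10^-2.40 + 10^-0.79)
   = 1 / (1 + 0.0039811 + 0.16218) = 1/1.1662 = 0.8575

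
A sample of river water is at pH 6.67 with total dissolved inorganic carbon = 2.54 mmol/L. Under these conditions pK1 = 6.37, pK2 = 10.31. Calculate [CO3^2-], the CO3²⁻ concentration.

α₂ = 1 / (1 + [H⁺]/K2 + [H⁺]²/(K1K2)) = 1 / (1 + 10^+3.64 + 10^+3.34)
   = 1 / (1 + 4365.2 + 2187.8) = 1/6553.9 = 0.0001526
[CO3²⁻] = α₂ × DIC = 0.0001526 × 2.54 = 0.000388 mmol/L = 0.388 μmol/L

[CO3²⁻] = 0.388 μmol/L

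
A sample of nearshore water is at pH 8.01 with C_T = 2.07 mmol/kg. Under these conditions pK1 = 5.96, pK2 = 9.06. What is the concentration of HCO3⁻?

α₁ = 1 / (1 + [H⁺]/K1 + K2/[H⁺]) = 1 / (1 + 10^-2.05 + 10^-1.05)
   = 1 / (1 + 0.0089125 + 0.089125) = 1/1.0980 = 0.9107
[HCO3⁻] = α₁ × DIC = 0.9107 × 2.07 = 1.89 mmol/kg

[HCO3⁻] = 1.89 mmol/kg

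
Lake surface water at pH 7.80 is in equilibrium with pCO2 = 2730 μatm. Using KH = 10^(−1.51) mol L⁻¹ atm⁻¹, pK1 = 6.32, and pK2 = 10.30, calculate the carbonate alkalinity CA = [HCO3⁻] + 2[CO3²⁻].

CA = 2.56 mmol/L

[CO2*] = KH · pCO2 = 10^(−1.51) × 2730×10^-6 = 8.437×10^-5 mol/L
α₀ = 1/(1 + K1/[H⁺] + K1K2/[H⁺]²) = 1/(1 + 10^+1.48 + 10^-1.02) = 0.03195
DIC = [CO2*]/α₀ = 8.437×10^-5 / 0.03195 = 2.640 mmol/L
CA = (α₁ + 2α₂)·DIC = (0.9650 + 2×0.003052) × 2.640 = 2.56 mmol/L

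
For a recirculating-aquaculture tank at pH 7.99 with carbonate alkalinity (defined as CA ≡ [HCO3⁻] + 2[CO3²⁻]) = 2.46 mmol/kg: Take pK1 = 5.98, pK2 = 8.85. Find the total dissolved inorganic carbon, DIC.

DIC = 2.21 mmol/kg

CA = [HCO3⁻] + 2[CO3²⁻] = (α₁ + 2α₂)·DIC
At pH 7.99: [H⁺]/K1 = 10^-2.01 = 0.0097724, K2/[H⁺] = 10^-0.86 = 0.13804
α₁ = 1/(1 + 0.0097724 + 0.13804) = 1/1.1478 = 0.8712; α₂ = α₁·K2/[H⁺] = 0.1203
α₁ + 2α₂ = 1.1117
DIC = CA / (α₁ + 2α₂) = 2.46 / 1.1117 = 2.21 mmol/kg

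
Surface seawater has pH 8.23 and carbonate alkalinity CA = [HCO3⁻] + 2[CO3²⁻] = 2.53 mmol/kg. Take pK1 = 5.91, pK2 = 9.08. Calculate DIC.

CA = [HCO3⁻] + 2[CO3²⁻] = (α₁ + 2α₂)·DIC
At pH 8.23: [H⁺]/K1 = 10^-2.32 = 0.0047863, K2/[H⁺] = 10^-0.85 = 0.14125
α₁ = 1/(1 + 0.0047863 + 0.14125) = 1/1.1460 = 0.8726; α₂ = α₁·K2/[H⁺] = 0.1233
α₁ + 2α₂ = 1.1191
DIC = CA / (α₁ + 2α₂) = 2.53 / 1.1191 = 2.26 mmol/kg

DIC = 2.26 mmol/kg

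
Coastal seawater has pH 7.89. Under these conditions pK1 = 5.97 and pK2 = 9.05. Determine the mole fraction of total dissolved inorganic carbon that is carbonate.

α₂ = 1 / (1 + [H⁺]/K2 + [H⁺]²/(K1K2)) = 1 / (1 + 10^+1.16 + 10^-0.76)
   = 1 / (1 + 14.454 + 0.17378) = 1/15.628 = 0.06399

α₂ = 0.0640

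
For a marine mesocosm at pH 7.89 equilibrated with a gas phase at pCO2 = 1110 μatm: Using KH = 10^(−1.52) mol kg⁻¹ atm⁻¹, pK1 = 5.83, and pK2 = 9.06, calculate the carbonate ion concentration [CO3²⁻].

[CO2*] = KH · pCO2 = 10^(−1.52) × 1110×10^-6 = 3.352×10^-5 mol/kg
α₀ = 1/(1 + K1/[H⁺] + K1K2/[H⁺]²) = 1/(1 + 10^+2.06 + 10^+0.89) = 0.008092
DIC = [CO2*]/α₀ = 3.352×10^-5 / 0.008092 = 4.143 mmol/kg
[CO3²⁻] = α₂·DIC; α₂ = 0.06281, so [CO3²⁻] = 0.06281 × 4.143 = 0.260 mmol/kg

[CO3²⁻] = 0.260 mmol/kg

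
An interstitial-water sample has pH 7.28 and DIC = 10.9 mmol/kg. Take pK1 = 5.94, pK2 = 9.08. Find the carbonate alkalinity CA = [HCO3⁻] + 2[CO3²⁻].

CA = [HCO3⁻] + 2[CO3²⁻] = (α₁ + 2α₂)·DIC
At pH 7.28: [H⁺]/K1 = 10^-1.34 = 0.045709, K2/[H⁺] = 10^-1.80 = 0.015849
α₁ = 1/(1 + 0.045709 + 0.015849) = 1/1.0616 = 0.9420; α₂ = α₁·K2/[H⁺] = 0.01493
α₁ + 2α₂ = 0.9719
CA = 0.9719 × 10.9 = 10.6 mmol/kg

CA = 10.6 mmol/kg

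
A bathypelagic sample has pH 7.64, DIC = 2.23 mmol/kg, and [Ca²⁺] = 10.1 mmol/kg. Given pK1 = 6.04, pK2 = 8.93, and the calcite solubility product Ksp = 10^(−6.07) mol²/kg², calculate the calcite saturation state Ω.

Ω = 1.26

α₂ = 1 / (1 + [H⁺]/K2 + [H⁺]²/(K1K2)) = 1 / (1 + 10^+1.29 + 10^-0.31)
   = 1 / (1 + 19.498 + 0.48978) = 1/20.988 = 0.04765
[CO3²⁻] = α₂ × DIC = 0.04765 × 2.23 = 0.1063 mmol/kg
Ksp = 10^(−6.07) = 8.511×10^-7
Ω = [Ca²⁺][CO3²⁻]/Ksp = (10.1×10^-3)(1.063×10^-4) / 8.511×10^-7 = 1.26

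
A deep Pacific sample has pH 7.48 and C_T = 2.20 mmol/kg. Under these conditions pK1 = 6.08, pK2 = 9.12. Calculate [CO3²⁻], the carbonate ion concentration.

[CO3²⁻] = 0.0474 mmol/kg

α₂ = 1 / (1 + [H⁺]/K2 + [H⁺]²/(K1K2)) = 1 / (1 + 10^+1.64 + 10^+0.24)
   = 1 / (1 + 43.652 + 1.7378) = 1/46.389 = 0.02156
[CO3²⁻] = α₂ × DIC = 0.02156 × 2.20 = 0.0474 mmol/kg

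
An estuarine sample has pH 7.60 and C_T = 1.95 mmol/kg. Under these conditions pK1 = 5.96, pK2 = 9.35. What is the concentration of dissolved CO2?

[CO2*] = 0.0429 mmol/kg

α₀ = 1 / (1 + K1/[H⁺] + K1K2/[H⁺]²) = 1 / (1 + 10^+1.64 + 10^-0.11)
   = 1 / (1 + 43.652 + 0.77625) = 1/45.428 = 0.02201
[CO2*] = α₀ × DIC = 0.02201 × 1.95 = 0.0429 mmol/kg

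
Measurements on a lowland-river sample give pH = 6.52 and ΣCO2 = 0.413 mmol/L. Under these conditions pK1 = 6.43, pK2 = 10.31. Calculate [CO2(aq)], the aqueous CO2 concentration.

α₀ = 1 / (1 + K1/[H⁺] + K1K2/[H⁺]²) = 1 / (1 + 10^+0.09 + 10^-3.70)
   = 1 / (1 + 1.2303 + 0.00019953) = 1/2.2305 = 0.4483
[CO2*] = α₀ × DIC = 0.4483 × 0.413 = 0.185 mmol/L

[CO2*] = 0.185 mmol/L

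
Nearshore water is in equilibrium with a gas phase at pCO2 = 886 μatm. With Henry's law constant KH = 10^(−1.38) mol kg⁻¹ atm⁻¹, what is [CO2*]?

[CO2*] = 36.9 μmol/kg

KH = 10^(−1.38) = 4.169×10^-2 mol kg⁻¹ atm⁻¹
[CO2*] = KH · pCO2 = 4.169×10^-2 × 886×10^-6 atm = 3.69×10^-5 mol/kg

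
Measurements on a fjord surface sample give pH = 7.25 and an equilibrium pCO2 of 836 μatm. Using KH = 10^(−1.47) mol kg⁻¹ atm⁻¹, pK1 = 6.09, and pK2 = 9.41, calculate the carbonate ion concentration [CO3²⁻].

[CO3²⁻] = 2.83 μmol/kg

[CO2*] = KH · pCO2 = 10^(−1.47) × 836×10^-6 = 2.833×10^-5 mol/kg
α₀ = 1/(1 + K1/[H⁺] + K1K2/[H⁺]²) = 1/(1 + 10^+1.16 + 10^-1.00) = 0.06429
DIC = [CO2*]/α₀ = 2.833×10^-5 / 0.06429 = 0.4406 mmol/kg
[CO3²⁻] = α₂·DIC; α₂ = 0.006429, so [CO3²⁻] = 0.006429 × 0.4406 = 0.00283 mmol/kg = 2.83 μmol/kg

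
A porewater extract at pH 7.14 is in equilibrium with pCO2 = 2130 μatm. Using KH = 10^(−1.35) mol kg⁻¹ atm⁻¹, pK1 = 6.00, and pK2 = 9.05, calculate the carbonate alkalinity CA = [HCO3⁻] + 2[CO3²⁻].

CA = 1.35 mmol/kg

[CO2*] = KH · pCO2 = 10^(−1.35) × 2130×10^-6 = 9.514×10^-5 mol/kg
α₀ = 1/(1 + K1/[H⁺] + K1K2/[H⁺]²) = 1/(1 + 10^+1.14 + 10^-0.77) = 0.06678
DIC = [CO2*]/α₀ = 9.514×10^-5 / 0.06678 = 1.425 mmol/kg
CA = (α₁ + 2α₂)·DIC = (0.9219 + 2×0.01134) × 1.425 = 1.35 mmol/kg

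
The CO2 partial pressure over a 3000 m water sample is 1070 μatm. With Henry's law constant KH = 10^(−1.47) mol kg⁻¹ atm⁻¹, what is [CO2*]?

[CO2*] = 36.3 μmol/kg

KH = 10^(−1.47) = 3.388×10^-2 mol kg⁻¹ atm⁻¹
[CO2*] = KH · pCO2 = 3.388×10^-2 × 1070×10^-6 atm = 3.63×10^-5 mol/kg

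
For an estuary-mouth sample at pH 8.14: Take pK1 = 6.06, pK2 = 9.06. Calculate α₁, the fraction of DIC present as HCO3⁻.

α₁ = 0.886

α₁ = 1 / (1 + [H⁺]/K1 + K2/[H⁺]) = 1 / (1 + 10^-2.08 + 10^-0.92)
   = 1 / (1 + 0.0083176 + 0.12023) = 1/1.1285 = 0.8861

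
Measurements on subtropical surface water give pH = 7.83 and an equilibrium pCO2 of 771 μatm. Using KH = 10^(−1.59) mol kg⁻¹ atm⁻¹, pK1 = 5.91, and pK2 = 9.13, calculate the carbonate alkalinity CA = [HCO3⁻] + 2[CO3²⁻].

[CO2*] = KH · pCO2 = 10^(−1.59) × 771×10^-6 = 1.982×10^-5 mol/kg
α₀ = 1/(1 + K1/[H⁺] + K1K2/[H⁺]²) = 1/(1 + 10^+1.92 + 10^+0.62) = 0.01132
DIC = [CO2*]/α₀ = 1.982×10^-5 / 0.01132 = 1.751 mmol/kg
CA = (α₁ + 2α₂)·DIC = (0.9415 + 2×0.04719) × 1.751 = 1.81 mmol/kg

CA = 1.81 mmol/kg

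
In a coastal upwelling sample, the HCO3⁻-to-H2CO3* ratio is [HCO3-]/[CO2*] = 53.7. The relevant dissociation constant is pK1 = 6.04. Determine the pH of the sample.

pH = 7.77

From K1 = [H⁺][HCO3-]/[CO2*]:  pH = pK1 + log₁₀([HCO3-]/[CO2*])
log₁₀(53.7) = +1.730
pH = 6.04 + (+1.730) = 7.77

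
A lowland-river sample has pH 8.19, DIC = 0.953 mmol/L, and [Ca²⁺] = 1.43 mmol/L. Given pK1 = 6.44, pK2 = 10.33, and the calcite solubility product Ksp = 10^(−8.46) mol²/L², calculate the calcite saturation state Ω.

Ω = 2.78

α₂ = 1 / (1 + [H⁺]/K2 + [H⁺]²/(K1K2)) = 1 / (1 + 10^+2.14 + 10^+0.39)
   = 1 / (1 + 138.04 + 2.4547) = 1/141.49 = 0.007067
[CO3²⁻] = α₂ × DIC = 0.007067 × 0.953 = 0.006735 mmol/L = 6.735 μmol/L
Ksp = 10^(−8.46) = 3.467×10^-9
Ω = [Ca²⁺][CO3²⁻]/Ksp = (1.43×10^-3)(6.735×10^-6) / 3.467×10^-9 = 2.78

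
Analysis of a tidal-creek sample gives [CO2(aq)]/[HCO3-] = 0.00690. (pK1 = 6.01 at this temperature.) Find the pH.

pH = 8.17

From K1 = [H⁺][HCO3-]/[CO2(aq)]:  pH = pK1 − log₁₀([CO2(aq)]/[HCO3-])
log₁₀(0.00690) = -2.161
pH = 6.01 − (-2.161) = 8.17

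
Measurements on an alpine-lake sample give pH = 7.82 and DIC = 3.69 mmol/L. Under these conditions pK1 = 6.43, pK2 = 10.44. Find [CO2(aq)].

α₀ = 1 / (1 + K1/[H⁺] + K1K2/[H⁺]²) = 1 / (1 + 10^+1.39 + 10^-1.23)
   = 1 / (1 + 24.547 + 0.058884) = 1/25.606 = 0.03905
[CO2*] = α₀ × DIC = 0.03905 × 3.69 = 0.144 mmol/L

[CO2*] = 0.144 mmol/L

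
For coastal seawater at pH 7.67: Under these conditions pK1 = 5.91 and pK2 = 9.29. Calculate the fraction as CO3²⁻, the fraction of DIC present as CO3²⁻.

α₂ = 0.0230

α₂ = 1 / (1 + [H⁺]/K2 + [H⁺]²/(K1K2)) = 1 / (1 + 10^+1.62 + 10^-0.14)
   = 1 / (1 + 41.687 + 0.72444) = 1/43.411 = 0.02304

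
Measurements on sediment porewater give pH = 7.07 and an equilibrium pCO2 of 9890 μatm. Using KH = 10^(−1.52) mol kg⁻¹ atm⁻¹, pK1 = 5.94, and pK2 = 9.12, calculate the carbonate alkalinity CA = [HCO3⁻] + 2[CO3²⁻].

CA = 4.10 mmol/kg

[CO2*] = KH · pCO2 = 10^(−1.52) × 9890×10^-6 = 2.987×10^-4 mol/kg
α₀ = 1/(1 + K1/[H⁺] + K1K2/[H⁺]²) = 1/(1 + 10^+1.13 + 10^-0.92) = 0.06845
DIC = [CO2*]/α₀ = 2.987×10^-4 / 0.06845 = 4.364 mmol/kg
CA = (α₁ + 2α₂)·DIC = (0.9233 + 2×0.008229) × 4.364 = 4.10 mmol/kg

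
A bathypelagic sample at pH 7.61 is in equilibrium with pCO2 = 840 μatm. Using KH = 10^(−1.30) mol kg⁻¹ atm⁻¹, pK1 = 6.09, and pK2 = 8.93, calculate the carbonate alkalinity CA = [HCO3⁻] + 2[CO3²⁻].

CA = 1.53 mmol/kg

[CO2*] = KH · pCO2 = 10^(−1.30) × 840×10^-6 = 4.210×10^-5 mol/kg
α₀ = 1/(1 + K1/[H⁺] + K1K2/[H⁺]²) = 1/(1 + 10^+1.52 + 10^+0.20) = 0.02801
DIC = [CO2*]/α₀ = 4.210×10^-5 / 0.02801 = 1.503 mmol/kg
CA = (α₁ + 2α₂)·DIC = (0.9276 + 2×0.04440) × 1.503 = 1.53 mmol/kg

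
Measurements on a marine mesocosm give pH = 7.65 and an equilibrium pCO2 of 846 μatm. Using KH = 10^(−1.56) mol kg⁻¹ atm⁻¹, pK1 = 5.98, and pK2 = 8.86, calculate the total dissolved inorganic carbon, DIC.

[CO2*] = KH · pCO2 = 10^(−1.56) × 846×10^-6 = 2.330×10^-5 mol/kg
α₀ = 1/(1 + K1/[H⁺] + K1K2/[H⁺]²) = 1/(1 + 10^+1.67 + 10^+0.46) = 0.01974
DIC = [CO2*]/α₀ = 2.330×10^-5 / 0.01974 = 1.18 mmol/kg

DIC = 1.18 mmol/kg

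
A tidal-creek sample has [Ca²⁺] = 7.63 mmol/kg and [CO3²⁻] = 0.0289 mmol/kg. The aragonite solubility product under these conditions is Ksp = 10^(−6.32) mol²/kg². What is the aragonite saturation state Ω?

Ksp = 10^(−6.32) = 4.786×10^-7
Ω = [Ca²⁺][CO3²⁻]/Ksp = (7.63×10^-3)(0.0289×10^-3) / 4.786×10^-7 = 0.461

Ω = 0.461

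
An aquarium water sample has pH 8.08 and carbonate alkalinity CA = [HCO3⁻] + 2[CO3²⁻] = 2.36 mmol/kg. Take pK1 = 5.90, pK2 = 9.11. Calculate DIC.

DIC = 2.19 mmol/kg

CA = [HCO3⁻] + 2[CO3²⁻] = (α₁ + 2α₂)·DIC
At pH 8.08: [H⁺]/K1 = 10^-2.18 = 0.0066069, K2/[H⁺] = 10^-1.03 = 0.093325
α₁ = 1/(1 + 0.0066069 + 0.093325) = 1/1.0999 = 0.9091; α₂ = α₁·K2/[H⁺] = 0.08485
α₁ + 2α₂ = 1.0788
DIC = CA / (α₁ + 2α₂) = 2.36 / 1.0788 = 2.19 mmol/kg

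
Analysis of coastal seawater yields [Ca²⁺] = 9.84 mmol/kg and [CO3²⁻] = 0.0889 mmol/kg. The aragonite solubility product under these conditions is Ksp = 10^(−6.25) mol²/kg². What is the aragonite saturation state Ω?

Ω = 1.56

Ksp = 10^(−6.25) = 5.623×10^-7
Ω = [Ca²⁺][CO3²⁻]/Ksp = (9.84×10^-3)(0.0889×10^-3) / 5.623×10^-7 = 1.56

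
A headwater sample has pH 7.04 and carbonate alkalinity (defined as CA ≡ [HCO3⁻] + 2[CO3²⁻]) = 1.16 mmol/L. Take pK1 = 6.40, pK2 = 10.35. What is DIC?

DIC = 1.42 mmol/L

CA = [HCO3⁻] + 2[CO3²⁻] = (α₁ + 2α₂)·DIC
At pH 7.04: [H⁺]/K1 = 10^-0.64 = 0.22909, K2/[H⁺] = 10^-3.31 = 0.00048978
α₁ = 1/(1 + 0.22909 + 0.00048978) = 1/1.2296 = 0.8133; α₂ = α₁·K2/[H⁺] = 0.0003983
α₁ + 2α₂ = 0.8141
DIC = CA / (α₁ + 2α₂) = 1.16 / 0.8141 = 1.42 mmol/L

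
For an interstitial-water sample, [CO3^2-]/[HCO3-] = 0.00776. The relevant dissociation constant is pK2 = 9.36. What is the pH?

From K2 = [H⁺][CO3^2-]/[HCO3-]:  pH = pK2 + log₁₀([CO3^2-]/[HCO3-])
log₁₀(0.00776) = -2.110
pH = 9.36 + (-2.110) = 7.25

pH = 7.25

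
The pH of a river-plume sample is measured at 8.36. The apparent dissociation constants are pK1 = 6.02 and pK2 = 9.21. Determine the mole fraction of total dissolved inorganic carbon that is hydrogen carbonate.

α₁ = 0.873

α₁ = 1 / (1 + [H⁺]/K1 + K2/[H⁺]) = 1 / (1 + 10^-2.34 + 10^-0.85)
   = 1 / (1 + 0.0045709 + 0.14125) = 1/1.1458 = 0.8727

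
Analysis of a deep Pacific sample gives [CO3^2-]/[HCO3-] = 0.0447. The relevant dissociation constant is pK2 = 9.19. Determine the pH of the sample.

pH = 7.84

From K2 = [H⁺][CO3^2-]/[HCO3-]:  pH = pK2 + log₁₀([CO3^2-]/[HCO3-])
log₁₀(0.0447) = -1.350
pH = 9.19 + (-1.350) = 7.84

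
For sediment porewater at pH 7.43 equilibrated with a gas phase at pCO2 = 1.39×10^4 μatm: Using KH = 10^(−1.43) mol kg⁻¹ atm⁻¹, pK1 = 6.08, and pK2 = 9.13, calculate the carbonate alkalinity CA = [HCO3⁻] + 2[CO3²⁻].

[CO2*] = KH · pCO2 = 10^(−1.43) × 1.39×10^4×10^-6 = 5.164×10^-4 mol/kg
α₀ = 1/(1 + K1/[H⁺] + K1K2/[H⁺]²) = 1/(1 + 10^+1.35 + 10^-0.35) = 0.04196
DIC = [CO2*]/α₀ = 5.164×10^-4 / 0.04196 = 12.31 mmol/kg
CA = (α₁ + 2α₂)·DIC = (0.9393 + 2×0.01874) × 12.31 = 12.0 mmol/kg

CA = 12.0 mmol/kg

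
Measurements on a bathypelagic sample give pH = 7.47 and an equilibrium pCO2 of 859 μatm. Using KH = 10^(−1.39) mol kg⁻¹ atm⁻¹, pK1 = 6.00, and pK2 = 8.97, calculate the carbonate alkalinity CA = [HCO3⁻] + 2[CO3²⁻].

CA = 1.10 mmol/kg

[CO2*] = KH · pCO2 = 10^(−1.39) × 859×10^-6 = 3.499×10^-5 mol/kg
α₀ = 1/(1 + K1/[H⁺] + K1K2/[H⁺]²) = 1/(1 + 10^+1.47 + 10^-0.03) = 0.03180
DIC = [CO2*]/α₀ = 3.499×10^-5 / 0.03180 = 1.100 mmol/kg
CA = (α₁ + 2α₂)·DIC = (0.9385 + 2×0.02968) × 1.100 = 1.10 mmol/kg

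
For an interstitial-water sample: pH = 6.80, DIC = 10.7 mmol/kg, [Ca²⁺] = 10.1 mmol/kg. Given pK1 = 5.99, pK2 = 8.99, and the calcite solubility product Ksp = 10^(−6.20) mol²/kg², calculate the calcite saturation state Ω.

α₂ = 1 / (1 + [H⁺]/K2 + [H⁺]²/(K1K2)) = 1 / (1 + 10^+2.19 + 10^+1.38)
   = 1 / (1 + 154.88 + 23.988) = 1/179.87 = 0.005560
[CO3²⁻] = α₂ × DIC = 0.005560 × 10.7 = 0.05949 mmol/kg
Ksp = 10^(−6.20) = 6.310×10^-7
Ω = [Ca²⁺][CO3²⁻]/Ksp = (10.1×10^-3)(5.949×10^-5) / 6.310×10^-7 = 0.952

Ω = 0.952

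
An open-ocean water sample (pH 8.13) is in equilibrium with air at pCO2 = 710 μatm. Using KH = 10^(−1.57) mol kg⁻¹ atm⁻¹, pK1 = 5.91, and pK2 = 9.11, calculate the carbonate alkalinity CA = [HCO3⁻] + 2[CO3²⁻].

CA = 3.84 mmol/kg

[CO2*] = KH · pCO2 = 10^(−1.57) × 710×10^-6 = 1.911×10^-5 mol/kg
α₀ = 1/(1 + K1/[H⁺] + K1K2/[H⁺]²) = 1/(1 + 10^+2.22 + 10^+1.24) = 0.005425
DIC = [CO2*]/α₀ = 1.911×10^-5 / 0.005425 = 3.523 mmol/kg
CA = (α₁ + 2α₂)·DIC = (0.9003 + 2×0.09427) × 3.523 = 3.84 mmol/kg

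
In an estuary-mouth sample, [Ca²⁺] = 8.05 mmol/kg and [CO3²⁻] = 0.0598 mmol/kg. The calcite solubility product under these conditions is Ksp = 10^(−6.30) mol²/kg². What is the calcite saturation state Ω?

Ω = 0.960

Ksp = 10^(−6.30) = 5.012×10^-7
Ω = [Ca²⁺][CO3²⁻]/Ksp = (8.05×10^-3)(0.0598×10^-3) / 5.012×10^-7 = 0.960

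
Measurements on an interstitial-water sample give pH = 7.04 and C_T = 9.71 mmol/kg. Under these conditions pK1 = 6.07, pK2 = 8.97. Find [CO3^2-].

α₂ = 1 / (1 + [H⁺]/K2 + [H⁺]²/(K1K2)) = 1 / (1 + 10^+1.93 + 10^+0.96)
   = 1 / (1 + 85.114 + 9.1201) = 1/95.234 = 0.01050
[CO3²⁻] = α₂ × DIC = 0.01050 × 9.71 = 0.102 mmol/kg

[CO3²⁻] = 0.102 mmol/kg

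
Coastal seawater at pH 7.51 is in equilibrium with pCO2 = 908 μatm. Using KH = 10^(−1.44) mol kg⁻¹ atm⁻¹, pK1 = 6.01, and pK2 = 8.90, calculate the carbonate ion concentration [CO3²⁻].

[CO2*] = KH · pCO2 = 10^(−1.44) × 908×10^-6 = 3.297×10^-5 mol/kg
α₀ = 1/(1 + K1/[H⁺] + K1K2/[H⁺]²) = 1/(1 + 10^+1.50 + 10^+0.11) = 0.02949
DIC = [CO2*]/α₀ = 3.297×10^-5 / 0.02949 = 1.118 mmol/kg
[CO3²⁻] = α₂·DIC; α₂ = 0.03799, so [CO3²⁻] = 0.03799 × 1.118 = 0.0425 mmol/kg

[CO3²⁻] = 0.0425 mmol/kg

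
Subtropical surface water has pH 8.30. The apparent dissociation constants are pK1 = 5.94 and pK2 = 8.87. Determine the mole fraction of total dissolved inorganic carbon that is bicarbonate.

α₁ = 0.785

α₁ = 1 / (1 + [H⁺]/K1 + K2/[H⁺]) = 1 / (1 + 10^-2.36 + 10^-0.57)
   = 1 / (1 + 0.0043652 + 0.26915) = 1/1.2735 = 0.7852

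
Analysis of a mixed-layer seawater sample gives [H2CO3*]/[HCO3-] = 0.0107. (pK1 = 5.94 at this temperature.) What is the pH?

From K1 = [H⁺][HCO3-]/[H2CO3*]:  pH = pK1 − log₁₀([H2CO3*]/[HCO3-])
log₁₀(0.0107) = -1.971
pH = 5.94 − (-1.971) = 7.91

pH = 7.91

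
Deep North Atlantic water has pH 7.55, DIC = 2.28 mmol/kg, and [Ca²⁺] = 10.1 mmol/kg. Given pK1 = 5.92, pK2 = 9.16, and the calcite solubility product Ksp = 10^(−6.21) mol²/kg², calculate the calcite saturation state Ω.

Ω = 0.875

α₂ = 1 / (1 + [H⁺]/K2 + [H⁺]²/(K1K2)) = 1 / (1 + 10^+1.61 + 10^-0.02)
   = 1 / (1 + 40.738 + 0.95499) = 1/42.693 = 0.02342
[CO3²⁻] = α₂ × DIC = 0.02342 × 2.28 = 0.05340 mmol/kg
Ksp = 10^(−6.21) = 6.166×10^-7
Ω = [Ca²⁺][CO3²⁻]/Ksp = (10.1×10^-3)(5.340×10^-5) / 6.166×10^-7 = 0.875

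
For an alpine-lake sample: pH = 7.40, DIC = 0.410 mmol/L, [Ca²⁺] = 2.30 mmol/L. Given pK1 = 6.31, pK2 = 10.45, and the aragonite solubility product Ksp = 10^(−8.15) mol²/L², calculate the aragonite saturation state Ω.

Ω = 0.110

α₂ = 1 / (1 + [H⁺]/K2 + [H⁺]²/(K1K2)) = 1 / (1 + 10^+3.05 + 10^+1.96)
   = 1 / (1 + 1122.0 + 91.201) = 1/1214.2 = 0.0008236
[CO3²⁻] = α₂ × DIC = 0.0008236 × 0.410 = 0.0003377 mmol/L = 0.3377 μmol/L
Ksp = 10^(−8.15) = 7.079×10^-9
Ω = [Ca²⁺][CO3²⁻]/Ksp = (2.30×10^-3)(3.377×10^-7) / 7.079×10^-9 = 0.110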